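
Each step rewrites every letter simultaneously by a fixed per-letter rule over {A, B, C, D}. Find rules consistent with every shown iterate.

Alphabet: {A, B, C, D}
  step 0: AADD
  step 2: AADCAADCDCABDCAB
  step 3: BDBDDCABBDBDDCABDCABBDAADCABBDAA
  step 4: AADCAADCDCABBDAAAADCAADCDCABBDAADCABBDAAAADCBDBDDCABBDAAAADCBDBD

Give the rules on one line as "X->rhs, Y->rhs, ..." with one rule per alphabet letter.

  step 3 ⇒ step 4: BDBDDCABBDBDDCABDCABBDAADCABBDAA ⇒ AA·DC·AA·DC·DC·AB·BD·AA·AA·DC·AA·DC·DC·AB·BD·AA·DC·AB·BD·AA·AA·DC·BD·BD·DC·AB·BD·AA·AA·DC·BD·BD
    A ↦ BD
    B ↦ AA
    C ↦ AB
    D ↦ DC

A->BD, B->AA, C->AB, D->DC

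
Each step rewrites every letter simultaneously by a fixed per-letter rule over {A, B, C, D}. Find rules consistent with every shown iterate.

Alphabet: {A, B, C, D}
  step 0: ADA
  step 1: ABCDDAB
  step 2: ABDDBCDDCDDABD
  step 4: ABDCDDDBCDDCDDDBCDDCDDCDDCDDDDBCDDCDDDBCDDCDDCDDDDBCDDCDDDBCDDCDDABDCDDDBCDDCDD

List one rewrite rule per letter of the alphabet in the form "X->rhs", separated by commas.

A->AB, B->D, C->DB, D->CDD

  step 1 ⇒ step 2: ABCDDAB ⇒ AB·D·DB·CDD·CDD·AB·D
    A ↦ AB
    B ↦ D
    C ↦ DB
    D ↦ CDD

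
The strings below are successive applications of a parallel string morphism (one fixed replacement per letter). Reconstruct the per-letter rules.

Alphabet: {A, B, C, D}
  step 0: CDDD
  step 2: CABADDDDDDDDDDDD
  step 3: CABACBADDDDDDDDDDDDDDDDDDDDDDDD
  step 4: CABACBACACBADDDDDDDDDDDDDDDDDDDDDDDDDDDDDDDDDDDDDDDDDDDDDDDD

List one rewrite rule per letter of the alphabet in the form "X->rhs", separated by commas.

A->BA, B->C, C->CA, D->DD

  step 3 ⇒ step 4: CABACBADDDDDDDDDDDDDDDDDDDDDDDD ⇒ CA·BA·C·BA·CA·C·BA·DD·DD·DD·DD·DD·DD·DD·DD·DD·DD·DD·DD·DD·DD·DD·DD·DD·DD·DD·DD·DD·DD·DD·DD
    A ↦ BA
    B ↦ C
    C ↦ CA
    D ↦ DD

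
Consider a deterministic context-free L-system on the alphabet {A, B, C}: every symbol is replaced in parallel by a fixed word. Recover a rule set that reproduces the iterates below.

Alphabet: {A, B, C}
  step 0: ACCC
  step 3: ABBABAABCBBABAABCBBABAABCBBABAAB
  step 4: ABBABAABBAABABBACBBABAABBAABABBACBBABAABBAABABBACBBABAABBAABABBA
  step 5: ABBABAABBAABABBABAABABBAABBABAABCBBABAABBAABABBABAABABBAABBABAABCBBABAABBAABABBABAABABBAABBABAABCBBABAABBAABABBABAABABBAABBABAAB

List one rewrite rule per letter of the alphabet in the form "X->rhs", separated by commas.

  step 4 ⇒ step 5: ABBABAABBAABABBACBBABAABBAABABBACBBABAABBAABABBACBBABAABBAABABBA ⇒ AB·BA·BA·AB·BA·AB·AB·BA·BA·AB·AB·BA·AB·BA·BA·AB·CB·BA·BA·AB·BA·AB·AB·BA·BA·AB·AB·BA·AB·BA·BA·AB·CB·BA·BA·AB·BA·AB·AB·BA·BA·AB·AB·BA·AB·BA·BA·AB·CB·BA·BA·AB·BA·AB·AB·BA·BA·AB·AB·BA·AB·BA·BA·AB
    A ↦ AB
    B ↦ BA
    C ↦ CB

A->AB, B->BA, C->CB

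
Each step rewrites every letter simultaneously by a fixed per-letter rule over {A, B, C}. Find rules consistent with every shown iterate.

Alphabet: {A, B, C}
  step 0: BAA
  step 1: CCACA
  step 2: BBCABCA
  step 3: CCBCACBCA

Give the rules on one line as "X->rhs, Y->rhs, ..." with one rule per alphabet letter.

A->CA, B->C, C->B

  step 2 ⇒ step 3: BBCABCA ⇒ C·C·B·CA·C·B·CA
    A ↦ CA
    B ↦ C
    C ↦ B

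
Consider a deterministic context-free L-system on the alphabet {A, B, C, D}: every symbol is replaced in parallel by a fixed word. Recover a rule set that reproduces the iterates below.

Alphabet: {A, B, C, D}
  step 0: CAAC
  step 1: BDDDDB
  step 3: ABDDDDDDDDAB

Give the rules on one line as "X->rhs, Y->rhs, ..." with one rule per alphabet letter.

A->DD, B->DC, C->B, D->A

  step 0 ⇒ step 1: CAAC ⇒ B·DD·DD·B
    A ↦ DD
    C ↦ B
    B ↦ DC  (constrained at step 1)
    D ↦ A  (constrained at step 1)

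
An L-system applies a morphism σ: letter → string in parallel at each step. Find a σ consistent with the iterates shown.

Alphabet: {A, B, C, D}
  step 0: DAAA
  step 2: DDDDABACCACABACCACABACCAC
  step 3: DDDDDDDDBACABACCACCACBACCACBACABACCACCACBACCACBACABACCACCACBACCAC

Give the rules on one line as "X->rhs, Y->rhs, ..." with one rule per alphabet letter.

  step 2 ⇒ step 3: DDDDABACCACABACCACABACCAC ⇒ DD·DD·DD·DD·BAC·A·BAC·CAC·CAC·BAC·CAC·BAC·A·BAC·CAC·CAC·BAC·CAC·BAC·A·BAC·CAC·CAC·BAC·CAC
    A ↦ BAC
    B ↦ A
    C ↦ CAC
    D ↦ DD

A->BAC, B->A, C->CAC, D->DD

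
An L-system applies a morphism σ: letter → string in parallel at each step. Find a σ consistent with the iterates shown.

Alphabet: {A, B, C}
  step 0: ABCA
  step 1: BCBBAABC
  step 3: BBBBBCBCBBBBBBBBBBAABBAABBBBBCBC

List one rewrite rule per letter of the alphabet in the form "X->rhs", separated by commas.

  step 0 ⇒ step 1: ABCA ⇒ BC·BB·AA·BC
    A ↦ BC
    B ↦ BB
    C ↦ AA

A->BC, B->BB, C->AA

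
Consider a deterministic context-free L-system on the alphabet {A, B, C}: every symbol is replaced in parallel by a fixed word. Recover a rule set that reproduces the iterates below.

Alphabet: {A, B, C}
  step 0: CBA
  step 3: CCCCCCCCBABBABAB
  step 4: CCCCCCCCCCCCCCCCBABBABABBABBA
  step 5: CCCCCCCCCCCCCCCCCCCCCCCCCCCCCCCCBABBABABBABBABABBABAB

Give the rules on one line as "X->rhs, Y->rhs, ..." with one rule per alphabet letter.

A->B, B->BA, C->CC

  step 4 ⇒ step 5: CCCCCCCCCCCCCCCCBABBABABBABBA ⇒ CC·CC·CC·CC·CC·CC·CC·CC·CC·CC·CC·CC·CC·CC·CC·CC·BA·B·BA·BA·B·BA·B·BA·BA·B·BA·BA·B
    A ↦ B
    B ↦ BA
    C ↦ CC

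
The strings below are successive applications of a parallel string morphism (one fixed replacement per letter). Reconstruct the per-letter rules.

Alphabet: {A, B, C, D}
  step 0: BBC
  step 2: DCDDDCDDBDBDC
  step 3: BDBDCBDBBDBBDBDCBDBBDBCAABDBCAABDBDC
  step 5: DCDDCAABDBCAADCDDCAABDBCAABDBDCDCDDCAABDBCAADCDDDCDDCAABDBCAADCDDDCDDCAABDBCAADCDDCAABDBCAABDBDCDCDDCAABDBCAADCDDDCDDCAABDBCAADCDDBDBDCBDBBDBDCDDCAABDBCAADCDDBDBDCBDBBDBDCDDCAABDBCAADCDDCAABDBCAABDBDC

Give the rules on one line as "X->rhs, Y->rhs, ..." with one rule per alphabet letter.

  step 2 ⇒ step 3: DCDDDCDDBDBDC ⇒ BDB·DC·BDB·BDB·BDB·DC·BDB·BDB·CAA·BDB·CAA·BDB·DC
    B ↦ CAA
    C ↦ DC
    D ↦ BDB
    A ↦ D  (constrained at step 3)

A->D, B->CAA, C->DC, D->BDB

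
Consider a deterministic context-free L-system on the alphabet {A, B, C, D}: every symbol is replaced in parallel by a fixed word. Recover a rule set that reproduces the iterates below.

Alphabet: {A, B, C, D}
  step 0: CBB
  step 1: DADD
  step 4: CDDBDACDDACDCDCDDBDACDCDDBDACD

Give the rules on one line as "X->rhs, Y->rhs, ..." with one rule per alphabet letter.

  step 0 ⇒ step 1: CBB ⇒ DA·D·D
    B ↦ D
    C ↦ DA
    A ↦ DB  (constrained at step 1)
    D ↦ CD  (constrained at step 1)

A->DB, B->D, C->DA, D->CD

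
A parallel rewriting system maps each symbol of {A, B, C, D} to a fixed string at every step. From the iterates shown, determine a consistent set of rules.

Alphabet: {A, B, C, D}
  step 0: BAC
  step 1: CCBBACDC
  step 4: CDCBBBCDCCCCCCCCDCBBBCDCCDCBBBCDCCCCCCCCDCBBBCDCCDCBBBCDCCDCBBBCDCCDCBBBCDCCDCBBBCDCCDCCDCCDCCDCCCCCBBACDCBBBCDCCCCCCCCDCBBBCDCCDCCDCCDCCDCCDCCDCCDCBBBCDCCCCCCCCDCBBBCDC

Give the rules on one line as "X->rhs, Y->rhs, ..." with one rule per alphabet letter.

A->BBA, B->CC, C->CDC, D->BBB

  step 0 ⇒ step 1: BAC ⇒ CC·BBA·CDC
    A ↦ BBA
    B ↦ CC
    C ↦ CDC
    D ↦ BBB  (constrained at step 1)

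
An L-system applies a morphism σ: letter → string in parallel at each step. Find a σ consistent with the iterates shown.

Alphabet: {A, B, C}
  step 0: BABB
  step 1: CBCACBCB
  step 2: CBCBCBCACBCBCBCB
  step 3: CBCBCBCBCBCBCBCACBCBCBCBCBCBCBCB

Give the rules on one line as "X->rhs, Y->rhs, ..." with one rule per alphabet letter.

A->CA, B->CB, C->CB

  step 2 ⇒ step 3: CBCBCBCACBCBCBCB ⇒ CB·CB·CB·CB·CB·CB·CB·CA·CB·CB·CB·CB·CB·CB·CB·CB
    A ↦ CA
    B ↦ CB
    C ↦ CB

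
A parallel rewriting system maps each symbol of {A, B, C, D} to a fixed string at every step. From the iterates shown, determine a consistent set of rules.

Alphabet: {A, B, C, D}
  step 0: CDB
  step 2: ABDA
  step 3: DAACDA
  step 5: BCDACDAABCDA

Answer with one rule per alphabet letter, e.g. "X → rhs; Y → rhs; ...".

  step 2 ⇒ step 3: ABDA ⇒ DA·A·C·DA
    A ↦ DA
    B ↦ A
    D ↦ C
    C ↦ B  (constrained at step 0)

A->DA, B->A, C->B, D->C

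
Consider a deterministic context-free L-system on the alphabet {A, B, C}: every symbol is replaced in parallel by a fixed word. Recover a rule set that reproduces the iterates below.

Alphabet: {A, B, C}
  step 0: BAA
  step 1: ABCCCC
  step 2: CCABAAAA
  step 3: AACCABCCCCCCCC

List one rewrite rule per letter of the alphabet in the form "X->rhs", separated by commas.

  step 2 ⇒ step 3: CCABAAAA ⇒ A·A·CC·AB·CC·CC·CC·CC
    A ↦ CC
    B ↦ AB
    C ↦ A

A->CC, B->AB, C->A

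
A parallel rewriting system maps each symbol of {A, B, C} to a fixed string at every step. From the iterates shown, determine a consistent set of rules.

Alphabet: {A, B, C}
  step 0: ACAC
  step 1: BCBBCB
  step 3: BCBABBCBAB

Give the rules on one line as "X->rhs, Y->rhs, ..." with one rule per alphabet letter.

  step 0 ⇒ step 1: ACAC ⇒ B·CB·B·CB
    A ↦ B
    C ↦ CB
    B ↦ A  (constrained at step 1)

A->B, B->A, C->CB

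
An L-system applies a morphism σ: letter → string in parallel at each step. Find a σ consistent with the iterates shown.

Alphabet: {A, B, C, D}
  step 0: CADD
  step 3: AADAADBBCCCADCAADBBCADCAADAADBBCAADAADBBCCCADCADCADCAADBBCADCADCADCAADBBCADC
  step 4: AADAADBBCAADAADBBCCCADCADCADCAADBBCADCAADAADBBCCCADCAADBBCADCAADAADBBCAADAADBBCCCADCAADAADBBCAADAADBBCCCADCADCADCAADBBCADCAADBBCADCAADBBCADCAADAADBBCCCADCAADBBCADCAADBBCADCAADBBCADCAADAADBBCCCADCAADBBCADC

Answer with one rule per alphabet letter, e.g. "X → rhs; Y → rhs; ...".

  step 3 ⇒ step 4: AADAADBBCCCADCAADBBCADCAADAADBBCAADAADBBCCCADCADCADCAADBBCADCADCADCAADBBCADC ⇒ AAD·AAD·BBC·AAD·AAD·BBC·C·C·ADC·ADC·ADC·AAD·BBC·ADC·AAD·AAD·BBC·C·C·ADC·AAD·BBC·ADC·AAD·AAD·BBC·AAD·AAD·BBC·C·C·ADC·AAD·AAD·BBC·AAD·AAD·BBC·C·C·ADC·ADC·ADC·AAD·BBC·ADC·AAD·BBC·ADC·AAD·BBC·ADC·AAD·AAD·BBC·C·C·ADC·AAD·BBC·ADC·AAD·BBC·ADC·AAD·BBC·ADC·AAD·AAD·BBC·C·C·ADC·AAD·BBC·ADC
    A ↦ AAD
    B ↦ C
    C ↦ ADC
    D ↦ BBC

A->AAD, B->C, C->ADC, D->BBC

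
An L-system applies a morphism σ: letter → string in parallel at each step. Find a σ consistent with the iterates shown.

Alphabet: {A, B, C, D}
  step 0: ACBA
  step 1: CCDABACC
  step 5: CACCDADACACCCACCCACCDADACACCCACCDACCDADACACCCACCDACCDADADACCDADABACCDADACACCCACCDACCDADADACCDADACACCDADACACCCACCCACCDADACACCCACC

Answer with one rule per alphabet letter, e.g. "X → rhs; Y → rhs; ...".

A->CC, B->BA, C->DA, D->CA

  step 0 ⇒ step 1: ACBA ⇒ CC·DA·BA·CC
    A ↦ CC
    B ↦ BA
    C ↦ DA
    D ↦ CA  (constrained at step 1)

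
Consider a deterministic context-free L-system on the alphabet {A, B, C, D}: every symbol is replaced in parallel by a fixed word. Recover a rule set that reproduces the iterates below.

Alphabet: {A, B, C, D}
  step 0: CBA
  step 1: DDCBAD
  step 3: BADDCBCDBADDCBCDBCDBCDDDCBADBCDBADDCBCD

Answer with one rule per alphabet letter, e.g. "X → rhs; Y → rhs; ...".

A->D, B->BA, C->DDC, D->BCD

  step 0 ⇒ step 1: CBA ⇒ DDC·BA·D
    A ↦ D
    B ↦ BA
    C ↦ DDC
    D ↦ BCD  (constrained at step 1)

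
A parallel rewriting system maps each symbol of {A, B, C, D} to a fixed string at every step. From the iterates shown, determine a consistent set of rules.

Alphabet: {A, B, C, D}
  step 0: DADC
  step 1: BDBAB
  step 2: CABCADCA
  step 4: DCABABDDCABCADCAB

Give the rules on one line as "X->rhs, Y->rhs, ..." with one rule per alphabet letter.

  step 1 ⇒ step 2: BDBAB ⇒ CA·B·CA·D·CA
    A ↦ D
    B ↦ CA
    D ↦ B
  step 0 ⇒ step 1: DADC ⇒ B·D·B·AB
    C ↦ AB

A->D, B->CA, C->AB, D->B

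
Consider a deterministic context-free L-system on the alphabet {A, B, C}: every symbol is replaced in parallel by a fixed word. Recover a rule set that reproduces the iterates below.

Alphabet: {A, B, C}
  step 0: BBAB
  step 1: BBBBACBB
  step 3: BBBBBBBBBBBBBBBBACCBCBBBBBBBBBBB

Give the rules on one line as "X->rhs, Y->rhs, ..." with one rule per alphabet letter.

  step 0 ⇒ step 1: BBAB ⇒ BB·BB·AC·BB
    A ↦ AC
    B ↦ BB
    C ↦ CB  (constrained at step 1)

A->AC, B->BB, C->CB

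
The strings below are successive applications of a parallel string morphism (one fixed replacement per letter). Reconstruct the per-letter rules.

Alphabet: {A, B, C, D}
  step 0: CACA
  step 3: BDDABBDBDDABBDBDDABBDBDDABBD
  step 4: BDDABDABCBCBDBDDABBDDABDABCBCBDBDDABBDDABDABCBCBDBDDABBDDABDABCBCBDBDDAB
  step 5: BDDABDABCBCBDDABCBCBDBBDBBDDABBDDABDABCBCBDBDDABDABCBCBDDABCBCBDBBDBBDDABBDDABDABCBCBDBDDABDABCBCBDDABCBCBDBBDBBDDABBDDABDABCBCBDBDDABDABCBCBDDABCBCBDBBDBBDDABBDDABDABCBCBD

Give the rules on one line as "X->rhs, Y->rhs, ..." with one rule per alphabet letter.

A->CBC, B->BD, C->B, D->DAB

  step 4 ⇒ step 5: BDDABDABCBCBDBDDABBDDABDABCBCBDBDDABBDDABDABCBCBDBDDABBDDABDABCBCBDBDDAB ⇒ BD·DAB·DAB·CBC·BD·DAB·CBC·BD·B·BD·B·BD·DAB·BD·DAB·DAB·CBC·BD·BD·DAB·DAB·CBC·BD·DAB·CBC·BD·B·BD·B·BD·DAB·BD·DAB·DAB·CBC·BD·BD·DAB·DAB·CBC·BD·DAB·CBC·BD·B·BD·B·BD·DAB·BD·DAB·DAB·CBC·BD·BD·DAB·DAB·CBC·BD·DAB·CBC·BD·B·BD·B·BD·DAB·BD·DAB·DAB·CBC·BD
    A ↦ CBC
    B ↦ BD
    C ↦ B
    D ↦ DAB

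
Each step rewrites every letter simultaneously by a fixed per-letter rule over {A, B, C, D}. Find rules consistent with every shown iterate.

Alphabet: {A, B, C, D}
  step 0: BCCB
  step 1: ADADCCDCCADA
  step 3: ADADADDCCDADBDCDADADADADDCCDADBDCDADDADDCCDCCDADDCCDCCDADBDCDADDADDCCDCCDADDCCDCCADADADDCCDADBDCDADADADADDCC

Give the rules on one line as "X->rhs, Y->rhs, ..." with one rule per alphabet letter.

  step 0 ⇒ step 1: BCCB ⇒ ADA·DCC·DCC·ADA
    B ↦ ADA
    C ↦ DCC
    A ↦ BDC  (constrained at step 1)
    D ↦ DAD  (constrained at step 1)

A->BDC, B->ADA, C->DCC, D->DAD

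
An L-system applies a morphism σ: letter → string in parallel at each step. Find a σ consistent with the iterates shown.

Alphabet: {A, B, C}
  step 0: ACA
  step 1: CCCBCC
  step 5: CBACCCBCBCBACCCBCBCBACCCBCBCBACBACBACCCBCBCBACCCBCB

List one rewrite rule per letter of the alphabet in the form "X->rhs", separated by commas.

  step 0 ⇒ step 1: ACA ⇒ CC·CB·CC
    A ↦ CC
    C ↦ CB
    B ↦ A  (constrained at step 1)

A->CC, B->A, C->CB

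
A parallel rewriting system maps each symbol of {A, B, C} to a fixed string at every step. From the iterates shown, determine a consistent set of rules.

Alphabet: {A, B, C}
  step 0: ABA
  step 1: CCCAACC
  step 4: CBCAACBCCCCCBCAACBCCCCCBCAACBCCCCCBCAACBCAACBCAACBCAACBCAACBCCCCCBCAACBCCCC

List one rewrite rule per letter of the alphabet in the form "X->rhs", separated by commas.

  step 0 ⇒ step 1: ABA ⇒ CC·CAA·CC
    A ↦ CC
    B ↦ CAA
    C ↦ CB  (constrained at step 1)

A->CC, B->CAA, C->CB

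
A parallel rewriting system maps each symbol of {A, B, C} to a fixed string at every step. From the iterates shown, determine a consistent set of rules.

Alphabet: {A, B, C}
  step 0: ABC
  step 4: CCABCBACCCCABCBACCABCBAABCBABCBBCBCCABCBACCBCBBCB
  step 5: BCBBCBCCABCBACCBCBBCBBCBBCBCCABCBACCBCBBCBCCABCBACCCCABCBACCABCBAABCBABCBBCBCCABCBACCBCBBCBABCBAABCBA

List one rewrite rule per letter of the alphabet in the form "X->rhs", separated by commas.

  step 4 ⇒ step 5: CCABCBACCCCABCBACCABCBAABCBABCBBCBCCABCBACCBCBBCB ⇒ BCB·BCB·CC·A·BCB·A·CC·BCB·BCB·BCB·BCB·CC·A·BCB·A·CC·BCB·BCB·CC·A·BCB·A·CC·CC·A·BCB·A·CC·A·BCB·A·A·BCB·A·BCB·BCB·CC·A·BCB·A·CC·BCB·BCB·A·BCB·A·A·BCB·A
    A ↦ CC
    B ↦ A
    C ↦ BCB

A->CC, B->A, C->BCB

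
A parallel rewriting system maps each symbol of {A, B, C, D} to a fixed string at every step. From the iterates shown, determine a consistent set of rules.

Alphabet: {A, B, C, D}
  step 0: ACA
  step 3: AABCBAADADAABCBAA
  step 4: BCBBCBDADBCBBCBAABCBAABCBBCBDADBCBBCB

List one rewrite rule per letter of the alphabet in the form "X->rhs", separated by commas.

  step 3 ⇒ step 4: AABCBAADADAABCBAA ⇒ BCB·BCB·D·A·D·BCB·BCB·AA·BCB·AA·BCB·BCB·D·A·D·BCB·BCB
    A ↦ BCB
    B ↦ D
    C ↦ A
    D ↦ AA

A->BCB, B->D, C->A, D->AA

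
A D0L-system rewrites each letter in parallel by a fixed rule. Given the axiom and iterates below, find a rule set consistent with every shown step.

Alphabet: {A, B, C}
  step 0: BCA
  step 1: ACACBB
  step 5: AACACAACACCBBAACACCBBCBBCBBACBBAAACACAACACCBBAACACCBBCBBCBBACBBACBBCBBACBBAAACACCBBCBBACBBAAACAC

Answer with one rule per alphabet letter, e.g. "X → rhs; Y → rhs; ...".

  step 0 ⇒ step 1: BCA ⇒ AC·A·CBB
    A ↦ CBB
    B ↦ AC
    C ↦ A

A->CBB, B->AC, C->A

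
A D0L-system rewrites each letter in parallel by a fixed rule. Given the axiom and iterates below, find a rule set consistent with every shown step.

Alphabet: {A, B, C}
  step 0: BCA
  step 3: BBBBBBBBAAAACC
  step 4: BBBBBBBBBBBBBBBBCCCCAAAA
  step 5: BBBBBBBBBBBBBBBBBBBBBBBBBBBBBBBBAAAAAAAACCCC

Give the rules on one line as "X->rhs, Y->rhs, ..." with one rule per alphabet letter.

  step 4 ⇒ step 5: BBBBBBBBBBBBBBBBCCCCAAAA ⇒ BB·BB·BB·BB·BB·BB·BB·BB·BB·BB·BB·BB·BB·BB·BB·BB·AA·AA·AA·AA·C·C·C·C
    A ↦ C
    B ↦ BB
    C ↦ AA

A->C, B->BB, C->AA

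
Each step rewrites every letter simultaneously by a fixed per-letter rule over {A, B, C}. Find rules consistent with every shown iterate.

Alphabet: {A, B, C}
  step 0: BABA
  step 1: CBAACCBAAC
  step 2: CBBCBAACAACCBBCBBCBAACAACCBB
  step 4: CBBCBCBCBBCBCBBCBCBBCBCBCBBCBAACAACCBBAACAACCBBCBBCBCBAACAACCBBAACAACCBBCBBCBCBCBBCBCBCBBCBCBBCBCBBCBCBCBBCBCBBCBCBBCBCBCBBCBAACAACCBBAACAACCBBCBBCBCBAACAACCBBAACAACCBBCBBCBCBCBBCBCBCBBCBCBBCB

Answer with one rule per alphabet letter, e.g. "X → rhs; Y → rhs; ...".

  step 1 ⇒ step 2: CBAACCBAAC ⇒ CBB·CB·AAC·AAC·CBB·CBB·CB·AAC·AAC·CBB
    A ↦ AAC
    B ↦ CB
    C ↦ CBB

A->AAC, B->CB, C->CBB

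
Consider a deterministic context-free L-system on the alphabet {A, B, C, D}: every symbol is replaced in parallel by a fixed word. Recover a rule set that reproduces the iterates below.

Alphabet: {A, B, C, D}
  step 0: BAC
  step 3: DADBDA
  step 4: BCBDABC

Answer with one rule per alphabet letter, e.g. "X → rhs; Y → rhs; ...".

A->C, B->DA, C->D, D->B

  step 3 ⇒ step 4: DADBDA ⇒ B·C·B·DA·B·C
    A ↦ C
    B ↦ DA
    D ↦ B
    C ↦ D  (constrained at step 0)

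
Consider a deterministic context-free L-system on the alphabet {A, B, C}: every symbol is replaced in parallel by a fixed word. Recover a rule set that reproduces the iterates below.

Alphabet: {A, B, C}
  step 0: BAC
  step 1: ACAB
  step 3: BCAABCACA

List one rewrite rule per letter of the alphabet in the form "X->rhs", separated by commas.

A->CA, B->A, C->B

  step 0 ⇒ step 1: BAC ⇒ A·CA·B
    A ↦ CA
    B ↦ A
    C ↦ B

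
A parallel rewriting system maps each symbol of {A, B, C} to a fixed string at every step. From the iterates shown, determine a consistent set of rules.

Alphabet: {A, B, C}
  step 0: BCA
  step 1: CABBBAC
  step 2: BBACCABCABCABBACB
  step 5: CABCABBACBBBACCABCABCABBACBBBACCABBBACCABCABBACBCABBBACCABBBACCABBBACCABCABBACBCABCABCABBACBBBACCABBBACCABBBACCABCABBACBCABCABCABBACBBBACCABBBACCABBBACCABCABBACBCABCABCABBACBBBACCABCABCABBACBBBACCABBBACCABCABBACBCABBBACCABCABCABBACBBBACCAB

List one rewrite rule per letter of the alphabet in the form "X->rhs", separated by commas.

  step 1 ⇒ step 2: CABBBAC ⇒ B·BAC·CAB·CAB·CAB·BAC·B
    A ↦ BAC
    B ↦ CAB
    C ↦ B

A->BAC, B->CAB, C->B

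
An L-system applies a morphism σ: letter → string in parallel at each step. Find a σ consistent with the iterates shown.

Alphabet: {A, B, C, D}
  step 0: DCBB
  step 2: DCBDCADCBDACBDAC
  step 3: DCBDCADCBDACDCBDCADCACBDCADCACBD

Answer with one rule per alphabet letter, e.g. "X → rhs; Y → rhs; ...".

A->AC, B->CA, C->BD, D->DC

  step 2 ⇒ step 3: DCBDCADCBDACBDAC ⇒ DC·BD·CA·DC·BD·AC·DC·BD·CA·DC·AC·BD·CA·DC·AC·BD
    A ↦ AC
    B ↦ CA
    C ↦ BD
    D ↦ DC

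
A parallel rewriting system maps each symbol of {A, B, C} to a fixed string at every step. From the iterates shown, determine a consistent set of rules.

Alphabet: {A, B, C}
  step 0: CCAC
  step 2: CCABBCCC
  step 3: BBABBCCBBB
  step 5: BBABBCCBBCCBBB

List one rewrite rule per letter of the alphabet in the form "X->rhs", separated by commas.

  step 2 ⇒ step 3: CCABBCCC ⇒ B·B·ABB·C·C·B·B·B
    A ↦ ABB
    B ↦ C
    C ↦ B

A->ABB, B->C, C->B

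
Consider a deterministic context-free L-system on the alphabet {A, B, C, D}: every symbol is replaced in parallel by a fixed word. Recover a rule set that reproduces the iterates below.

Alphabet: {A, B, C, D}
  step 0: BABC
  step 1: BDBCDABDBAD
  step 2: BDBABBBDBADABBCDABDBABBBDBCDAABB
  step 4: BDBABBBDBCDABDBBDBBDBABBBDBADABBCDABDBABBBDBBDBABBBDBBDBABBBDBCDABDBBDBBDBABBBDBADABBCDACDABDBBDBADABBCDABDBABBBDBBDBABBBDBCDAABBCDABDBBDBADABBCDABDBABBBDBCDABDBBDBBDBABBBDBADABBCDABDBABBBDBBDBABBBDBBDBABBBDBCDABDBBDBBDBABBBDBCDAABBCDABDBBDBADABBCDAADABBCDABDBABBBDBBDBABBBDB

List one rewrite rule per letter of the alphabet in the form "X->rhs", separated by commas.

A->CDA, B->BDB, C->AD, D->ABB

  step 1 ⇒ step 2: BDBCDABDBAD ⇒ BDB·ABB·BDB·AD·ABB·CDA·BDB·ABB·BDB·CDA·ABB
    A ↦ CDA
    B ↦ BDB
    C ↦ AD
    D ↦ ABB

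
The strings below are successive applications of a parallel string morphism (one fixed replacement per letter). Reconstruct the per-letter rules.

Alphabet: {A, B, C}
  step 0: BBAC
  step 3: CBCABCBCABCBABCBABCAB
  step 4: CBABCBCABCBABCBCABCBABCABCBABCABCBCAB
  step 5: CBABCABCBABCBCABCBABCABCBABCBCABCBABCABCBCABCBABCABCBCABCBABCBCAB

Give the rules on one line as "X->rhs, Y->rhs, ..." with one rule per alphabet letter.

A->C, B->AB, C->CB

  step 4 ⇒ step 5: CBABCBCABCBABCBCABCBABCABCBABCABCBCAB ⇒ CB·AB·C·AB·CB·AB·CB·C·AB·CB·AB·C·AB·CB·AB·CB·C·AB·CB·AB·C·AB·CB·C·AB·CB·AB·C·AB·CB·C·AB·CB·AB·CB·C·AB
    A ↦ C
    B ↦ AB
    C ↦ CB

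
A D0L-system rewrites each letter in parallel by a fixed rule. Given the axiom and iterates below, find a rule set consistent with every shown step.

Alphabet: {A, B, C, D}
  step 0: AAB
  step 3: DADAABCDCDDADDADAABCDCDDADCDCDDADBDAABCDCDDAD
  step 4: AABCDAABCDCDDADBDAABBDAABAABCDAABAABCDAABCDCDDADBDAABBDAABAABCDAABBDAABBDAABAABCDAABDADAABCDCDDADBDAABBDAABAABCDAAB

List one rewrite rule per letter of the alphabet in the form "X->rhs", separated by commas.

  step 3 ⇒ step 4: DADAABCDCDDADDADAABCDCDDADCDCDDADBDAABCDCDDAD ⇒ AAB·CD·AAB·CD·CD·DAD·BD·AAB·BD·AAB·AAB·CD·AAB·AAB·CD·AAB·CD·CD·DAD·BD·AAB·BD·AAB·AAB·CD·AAB·BD·AAB·BD·AAB·AAB·CD·AAB·DAD·AAB·CD·CD·DAD·BD·AAB·BD·AAB·AAB·CD·AAB
    A ↦ CD
    B ↦ DAD
    C ↦ BD
    D ↦ AAB

A->CD, B->DAD, C->BD, D->AAB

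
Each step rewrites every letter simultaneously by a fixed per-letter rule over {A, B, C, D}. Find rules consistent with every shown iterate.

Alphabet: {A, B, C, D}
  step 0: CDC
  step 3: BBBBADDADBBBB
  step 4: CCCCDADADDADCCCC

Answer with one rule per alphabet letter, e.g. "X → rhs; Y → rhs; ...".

  step 3 ⇒ step 4: BBBBADDADBBBB ⇒ C·C·C·C·D·AD·AD·D·AD·C·C·C·C
    A ↦ D
    B ↦ C
    D ↦ AD
    C ↦ BB  (constrained at step 0)

A->D, B->C, C->BB, D->AD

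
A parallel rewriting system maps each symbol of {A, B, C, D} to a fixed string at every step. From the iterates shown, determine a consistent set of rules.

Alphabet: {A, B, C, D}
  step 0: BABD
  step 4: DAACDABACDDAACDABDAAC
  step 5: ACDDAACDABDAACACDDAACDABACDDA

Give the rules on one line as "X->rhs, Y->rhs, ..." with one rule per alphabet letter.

A->D, B->AB, C->A, D->AC

  step 4 ⇒ step 5: DAACDABACDDAACDABDAAC ⇒ AC·D·D·A·AC·D·AB·D·A·AC·AC·D·D·A·AC·D·AB·AC·D·D·A
    A ↦ D
    B ↦ AB
    C ↦ A
    D ↦ AC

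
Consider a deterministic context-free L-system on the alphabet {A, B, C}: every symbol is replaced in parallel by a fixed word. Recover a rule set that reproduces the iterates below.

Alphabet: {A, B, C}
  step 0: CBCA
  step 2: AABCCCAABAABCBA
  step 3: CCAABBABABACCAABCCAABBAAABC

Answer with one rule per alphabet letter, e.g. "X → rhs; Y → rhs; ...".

  step 2 ⇒ step 3: AABCCCAABAABCBA ⇒ C·C·AAB·BA·BA·BA·C·C·AAB·C·C·AAB·BA·AAB·C
    A ↦ C
    B ↦ AAB
    C ↦ BA

A->C, B->AAB, C->BA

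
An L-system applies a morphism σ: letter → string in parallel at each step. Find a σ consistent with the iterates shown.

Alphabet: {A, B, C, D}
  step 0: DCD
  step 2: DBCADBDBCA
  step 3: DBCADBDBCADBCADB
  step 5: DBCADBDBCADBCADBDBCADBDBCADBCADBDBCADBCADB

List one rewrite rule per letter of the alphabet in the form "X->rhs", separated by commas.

  step 2 ⇒ step 3: DBCADBDBCA ⇒ DB·CA·D·B·DB·CA·DB·CA·D·B
    A ↦ B
    B ↦ CA
    C ↦ D
    D ↦ DB

A->B, B->CA, C->D, D->DB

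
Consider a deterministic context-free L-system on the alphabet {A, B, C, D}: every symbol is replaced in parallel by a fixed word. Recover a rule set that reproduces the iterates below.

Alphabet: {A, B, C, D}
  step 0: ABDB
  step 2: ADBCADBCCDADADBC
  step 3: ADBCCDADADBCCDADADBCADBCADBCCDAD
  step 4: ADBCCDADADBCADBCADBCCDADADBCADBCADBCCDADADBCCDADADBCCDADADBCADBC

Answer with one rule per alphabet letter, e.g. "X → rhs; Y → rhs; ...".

A->AD, B->CD, C->AD, D->BC

  step 3 ⇒ step 4: ADBCCDADADBCCDADADBCADBCADBCCDAD ⇒ AD·BC·CD·AD·AD·BC·AD·BC·AD·BC·CD·AD·AD·BC·AD·BC·AD·BC·CD·AD·AD·BC·CD·AD·AD·BC·CD·AD·AD·BC·AD·BC
    A ↦ AD
    B ↦ CD
    C ↦ AD
    D ↦ BC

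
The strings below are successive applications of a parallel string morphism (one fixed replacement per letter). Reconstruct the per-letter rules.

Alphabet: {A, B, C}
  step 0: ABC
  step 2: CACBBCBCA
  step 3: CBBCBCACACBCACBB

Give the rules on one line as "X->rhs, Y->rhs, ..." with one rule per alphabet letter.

  step 2 ⇒ step 3: CACBBCBCA ⇒ CB·B·CB·CA·CA·CB·CA·CB·B
    A ↦ B
    B ↦ CA
    C ↦ CB

A->B, B->CA, C->CB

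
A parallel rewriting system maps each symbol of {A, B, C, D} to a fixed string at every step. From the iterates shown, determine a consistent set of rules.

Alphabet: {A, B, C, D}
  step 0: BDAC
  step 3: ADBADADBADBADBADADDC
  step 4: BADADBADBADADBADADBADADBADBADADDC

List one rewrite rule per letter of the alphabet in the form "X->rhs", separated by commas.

  step 3 ⇒ step 4: ADBADADBADBADBADADDC ⇒ B·AD·AD·B·AD·B·AD·AD·B·AD·AD·B·AD·AD·B·AD·B·AD·AD·DC
    A ↦ B
    B ↦ AD
    C ↦ DC
    D ↦ AD

A->B, B->AD, C->DC, D->AD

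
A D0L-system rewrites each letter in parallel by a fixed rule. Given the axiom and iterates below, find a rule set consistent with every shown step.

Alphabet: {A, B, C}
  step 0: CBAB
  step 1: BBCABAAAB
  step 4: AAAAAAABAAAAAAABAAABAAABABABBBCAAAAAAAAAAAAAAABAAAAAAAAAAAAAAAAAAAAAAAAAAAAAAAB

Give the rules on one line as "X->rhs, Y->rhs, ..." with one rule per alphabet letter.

  step 0 ⇒ step 1: CBAB ⇒ BBC·AB·AA·AB
    A ↦ AA
    B ↦ AB
    C ↦ BBC

A->AA, B->AB, C->BBC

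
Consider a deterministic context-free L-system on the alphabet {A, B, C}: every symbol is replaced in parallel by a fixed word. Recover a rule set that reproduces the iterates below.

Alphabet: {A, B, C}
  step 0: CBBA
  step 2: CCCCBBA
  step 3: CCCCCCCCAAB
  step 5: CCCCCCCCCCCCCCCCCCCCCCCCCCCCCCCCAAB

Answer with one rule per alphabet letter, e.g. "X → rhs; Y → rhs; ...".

A->B, B->A, C->CC

  step 2 ⇒ step 3: CCCCBBA ⇒ CC·CC·CC·CC·A·A·B
    A ↦ B
    B ↦ A
    C ↦ CC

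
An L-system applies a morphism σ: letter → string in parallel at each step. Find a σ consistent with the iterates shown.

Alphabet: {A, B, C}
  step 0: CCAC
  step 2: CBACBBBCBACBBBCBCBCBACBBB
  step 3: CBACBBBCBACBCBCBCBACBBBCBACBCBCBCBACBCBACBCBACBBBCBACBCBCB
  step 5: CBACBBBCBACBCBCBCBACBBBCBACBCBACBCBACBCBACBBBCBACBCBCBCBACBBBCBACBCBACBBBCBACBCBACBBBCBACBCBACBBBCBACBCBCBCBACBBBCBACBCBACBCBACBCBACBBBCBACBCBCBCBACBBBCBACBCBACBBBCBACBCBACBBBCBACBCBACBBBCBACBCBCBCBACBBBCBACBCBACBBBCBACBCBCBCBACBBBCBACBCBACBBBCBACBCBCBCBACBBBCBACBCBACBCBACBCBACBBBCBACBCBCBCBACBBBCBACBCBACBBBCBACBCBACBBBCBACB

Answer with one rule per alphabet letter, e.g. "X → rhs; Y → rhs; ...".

A->BB, B->CB, C->CBA

  step 2 ⇒ step 3: CBACBBBCBACBBBCBCBCBACBBB ⇒ CBA·CB·BB·CBA·CB·CB·CB·CBA·CB·BB·CBA·CB·CB·CB·CBA·CB·CBA·CB·CBA·CB·BB·CBA·CB·CB·CB
    A ↦ BB
    B ↦ CB
    C ↦ CBA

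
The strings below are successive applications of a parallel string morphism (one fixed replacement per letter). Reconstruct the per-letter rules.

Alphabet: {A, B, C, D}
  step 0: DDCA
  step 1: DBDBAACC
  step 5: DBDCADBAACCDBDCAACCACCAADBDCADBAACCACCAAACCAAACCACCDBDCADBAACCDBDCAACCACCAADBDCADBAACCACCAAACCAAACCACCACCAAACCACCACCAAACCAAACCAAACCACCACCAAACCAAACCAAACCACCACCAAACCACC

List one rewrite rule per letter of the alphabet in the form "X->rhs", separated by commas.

A->ACC, B->DCA, C->A, D->DB

  step 0 ⇒ step 1: DDCA ⇒ DB·DB·A·ACC
    A ↦ ACC
    C ↦ A
    D ↦ DB
    B ↦ DCA  (constrained at step 1)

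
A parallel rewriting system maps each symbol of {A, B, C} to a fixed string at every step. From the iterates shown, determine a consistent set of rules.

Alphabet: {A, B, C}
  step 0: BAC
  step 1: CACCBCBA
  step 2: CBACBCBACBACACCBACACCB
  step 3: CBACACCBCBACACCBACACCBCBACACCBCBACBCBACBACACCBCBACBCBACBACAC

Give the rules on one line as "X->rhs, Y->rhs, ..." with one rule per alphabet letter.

A->CB, B->CAC, C->CBA

  step 2 ⇒ step 3: CBACBCBACBACACCBACACCB ⇒ CBA·CAC·CB·CBA·CAC·CBA·CAC·CB·CBA·CAC·CB·CBA·CB·CBA·CBA·CAC·CB·CBA·CB·CBA·CBA·CAC
    A ↦ CB
    B ↦ CAC
    C ↦ CBA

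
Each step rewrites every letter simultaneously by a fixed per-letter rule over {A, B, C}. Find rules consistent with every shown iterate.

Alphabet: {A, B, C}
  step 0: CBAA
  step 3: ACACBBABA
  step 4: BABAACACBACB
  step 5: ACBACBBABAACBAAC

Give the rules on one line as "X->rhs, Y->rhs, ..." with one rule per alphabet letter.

A->B, B->AC, C->A

  step 4 ⇒ step 5: BABAACACBACB ⇒ AC·B·AC·B·B·A·B·A·AC·B·A·AC
    A ↦ B
    B ↦ AC
    C ↦ A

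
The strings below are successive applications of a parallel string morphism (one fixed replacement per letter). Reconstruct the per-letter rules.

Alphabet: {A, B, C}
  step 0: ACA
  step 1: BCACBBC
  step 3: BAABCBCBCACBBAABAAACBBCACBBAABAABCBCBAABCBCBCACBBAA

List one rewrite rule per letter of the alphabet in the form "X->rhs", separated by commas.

  step 0 ⇒ step 1: ACA ⇒ BC·ACB·BC
    A ↦ BC
    C ↦ ACB
    B ↦ BAA  (constrained at step 1)

A->BC, B->BAA, C->ACB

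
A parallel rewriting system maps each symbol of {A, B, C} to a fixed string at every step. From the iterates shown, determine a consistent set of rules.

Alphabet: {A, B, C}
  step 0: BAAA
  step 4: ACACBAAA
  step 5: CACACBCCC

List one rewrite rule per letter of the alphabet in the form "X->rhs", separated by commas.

  step 4 ⇒ step 5: ACACBAAA ⇒ C·A·C·A·CB·C·C·C
    A ↦ C
    B ↦ CB
    C ↦ A

A->C, B->CB, C->A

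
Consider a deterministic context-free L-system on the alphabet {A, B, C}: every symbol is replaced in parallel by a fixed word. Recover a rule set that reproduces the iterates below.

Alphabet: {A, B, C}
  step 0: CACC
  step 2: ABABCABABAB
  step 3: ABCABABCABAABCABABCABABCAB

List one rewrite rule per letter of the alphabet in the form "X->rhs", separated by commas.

A->AB, B->CAB, C->A

  step 2 ⇒ step 3: ABABCABABAB ⇒ AB·CAB·AB·CAB·A·AB·CAB·AB·CAB·AB·CAB
    A ↦ AB
    B ↦ CAB
    C ↦ A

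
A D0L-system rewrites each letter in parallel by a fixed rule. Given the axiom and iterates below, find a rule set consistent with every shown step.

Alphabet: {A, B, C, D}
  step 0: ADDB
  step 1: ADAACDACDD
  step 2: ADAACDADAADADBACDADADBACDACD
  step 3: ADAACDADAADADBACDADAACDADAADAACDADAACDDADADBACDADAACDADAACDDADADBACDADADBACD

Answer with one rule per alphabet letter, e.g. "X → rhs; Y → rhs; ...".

  step 2 ⇒ step 3: ADAACDADAADADBACDADADBACDACD ⇒ ADA·ACD·ADA·ADA·DB·ACD·ADA·ACD·ADA·ADA·ACD·ADA·ACD·D·ADA·DB·ACD·ADA·ACD·ADA·ACD·D·ADA·DB·ACD·ADA·DB·ACD
    A ↦ ADA
    B ↦ D
    C ↦ DB
    D ↦ ACD

A->ADA, B->D, C->DB, D->ACD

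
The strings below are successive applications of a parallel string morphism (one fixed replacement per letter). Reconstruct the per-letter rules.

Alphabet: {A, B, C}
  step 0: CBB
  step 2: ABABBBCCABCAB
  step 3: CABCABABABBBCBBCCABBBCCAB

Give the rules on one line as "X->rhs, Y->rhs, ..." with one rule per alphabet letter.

  step 2 ⇒ step 3: ABABBBCCABCAB ⇒ C·AB·C·AB·AB·AB·BBC·BBC·C·AB·BBC·C·AB
    A ↦ C
    B ↦ AB
    C ↦ BBC

A->C, B->AB, C->BBC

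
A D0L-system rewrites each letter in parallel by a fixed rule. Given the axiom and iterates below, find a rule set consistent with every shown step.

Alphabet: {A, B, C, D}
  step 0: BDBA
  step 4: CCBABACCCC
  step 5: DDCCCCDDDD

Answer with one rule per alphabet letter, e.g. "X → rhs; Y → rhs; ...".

A->C, B->C, C->D, D->BA

  step 4 ⇒ step 5: CCBABACCCC ⇒ D·D·C·C·C·C·D·D·D·D
    A ↦ C
    B ↦ C
    C ↦ D
    D ↦ BA  (constrained at step 0)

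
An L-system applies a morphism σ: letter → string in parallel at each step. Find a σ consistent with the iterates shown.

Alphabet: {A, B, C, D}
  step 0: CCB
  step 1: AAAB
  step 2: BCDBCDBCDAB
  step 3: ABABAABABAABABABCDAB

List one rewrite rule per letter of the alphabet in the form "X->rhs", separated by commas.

A->BCD, B->AB, C->A, D->BA

  step 2 ⇒ step 3: BCDBCDBCDAB ⇒ AB·A·BA·AB·A·BA·AB·A·BA·BCD·AB
    A ↦ BCD
    B ↦ AB
    C ↦ A
    D ↦ BA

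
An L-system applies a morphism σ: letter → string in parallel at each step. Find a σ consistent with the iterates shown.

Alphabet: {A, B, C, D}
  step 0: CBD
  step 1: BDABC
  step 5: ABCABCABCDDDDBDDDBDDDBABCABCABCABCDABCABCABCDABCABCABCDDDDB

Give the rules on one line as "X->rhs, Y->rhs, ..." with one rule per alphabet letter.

  step 0 ⇒ step 1: CBD ⇒ B·D·ABC
    B ↦ D
    C ↦ B
    D ↦ ABC
    A ↦ DD  (constrained at step 1)

A->DD, B->D, C->B, D->ABC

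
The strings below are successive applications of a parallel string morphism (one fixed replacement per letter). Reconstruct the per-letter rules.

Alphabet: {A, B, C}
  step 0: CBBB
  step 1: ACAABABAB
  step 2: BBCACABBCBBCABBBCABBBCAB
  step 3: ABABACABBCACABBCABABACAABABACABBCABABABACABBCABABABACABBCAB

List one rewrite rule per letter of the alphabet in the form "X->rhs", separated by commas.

A->BBC, B->AB, C->ACA

  step 2 ⇒ step 3: BBCACABBCBBCABBBCABBBCAB ⇒ AB·AB·ACA·BBC·ACA·BBC·AB·AB·ACA·AB·AB·ACA·BBC·AB·AB·AB·ACA·BBC·AB·AB·AB·ACA·BBC·AB
    A ↦ BBC
    B ↦ AB
    C ↦ ACA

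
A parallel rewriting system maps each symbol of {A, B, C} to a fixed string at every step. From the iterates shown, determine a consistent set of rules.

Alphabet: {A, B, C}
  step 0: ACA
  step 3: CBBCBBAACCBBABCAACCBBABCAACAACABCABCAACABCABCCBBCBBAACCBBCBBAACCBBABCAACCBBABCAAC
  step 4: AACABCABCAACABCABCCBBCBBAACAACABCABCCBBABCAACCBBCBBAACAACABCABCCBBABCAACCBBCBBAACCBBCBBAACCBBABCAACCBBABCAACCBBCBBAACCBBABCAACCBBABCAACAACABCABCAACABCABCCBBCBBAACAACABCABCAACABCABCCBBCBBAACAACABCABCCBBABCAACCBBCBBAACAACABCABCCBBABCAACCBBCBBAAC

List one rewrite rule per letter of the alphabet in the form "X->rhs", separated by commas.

  step 3 ⇒ step 4: CBBCBBAACCBBABCAACCBBABCAACAACABCABCAACABCABCCBBCBBAACCBBCBBAACCBBABCAACCBBABCAAC ⇒ AAC·ABC·ABC·AAC·ABC·ABC·CBB·CBB·AAC·AAC·ABC·ABC·CBB·ABC·AAC·CBB·CBB·AAC·AAC·ABC·ABC·CBB·ABC·AAC·CBB·CBB·AAC·CBB·CBB·AAC·CBB·ABC·AAC·CBB·ABC·AAC·CBB·CBB·AAC·CBB·ABC·AAC·CBB·ABC·AAC·AAC·ABC·ABC·AAC·ABC·ABC·CBB·CBB·AAC·AAC·ABC·ABC·AAC·ABC·ABC·CBB·CBB·AAC·AAC·ABC·ABC·CBB·ABC·AAC·CBB·CBB·AAC·AAC·ABC·ABC·CBB·ABC·AAC·CBB·CBB·AAC
    A ↦ CBB
    B ↦ ABC
    C ↦ AAC

A->CBB, B->ABC, C->AAC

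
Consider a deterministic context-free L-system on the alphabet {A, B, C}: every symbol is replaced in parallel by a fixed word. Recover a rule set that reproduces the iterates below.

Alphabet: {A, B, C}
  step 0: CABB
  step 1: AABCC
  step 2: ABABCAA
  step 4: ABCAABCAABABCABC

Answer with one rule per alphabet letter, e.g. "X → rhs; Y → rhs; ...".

  step 1 ⇒ step 2: AABCC ⇒ AB·AB·C·A·A
    A ↦ AB
    B ↦ C
    C ↦ A

A->AB, B->C, C->A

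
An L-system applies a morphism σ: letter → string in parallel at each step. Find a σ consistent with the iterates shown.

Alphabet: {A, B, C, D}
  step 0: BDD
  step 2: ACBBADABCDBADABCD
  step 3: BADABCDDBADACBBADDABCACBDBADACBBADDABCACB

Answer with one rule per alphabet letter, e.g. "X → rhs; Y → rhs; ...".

  step 2 ⇒ step 3: ACBBADABCDBADABCD ⇒ BAD·ABC·D·D·BAD·ACB·BAD·D·ABC·ACB·D·BAD·ACB·BAD·D·ABC·ACB
    A ↦ BAD
    B ↦ D
    C ↦ ABC
    D ↦ ACB

A->BAD, B->D, C->ABC, D->ACB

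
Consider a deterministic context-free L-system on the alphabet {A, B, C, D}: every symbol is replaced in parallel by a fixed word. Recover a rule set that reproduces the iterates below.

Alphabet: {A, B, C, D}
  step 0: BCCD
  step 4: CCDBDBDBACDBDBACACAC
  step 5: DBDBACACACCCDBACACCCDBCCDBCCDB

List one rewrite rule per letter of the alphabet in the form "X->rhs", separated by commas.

A->CC, B->C, C->DB, D->A

  step 4 ⇒ step 5: CCDBDBDBACDBDBACACAC ⇒ DB·DB·A·C·A·C·A·C·CC·DB·A·C·A·C·CC·DB·CC·DB·CC·DB
    A ↦ CC
    B ↦ C
    C ↦ DB
    D ↦ A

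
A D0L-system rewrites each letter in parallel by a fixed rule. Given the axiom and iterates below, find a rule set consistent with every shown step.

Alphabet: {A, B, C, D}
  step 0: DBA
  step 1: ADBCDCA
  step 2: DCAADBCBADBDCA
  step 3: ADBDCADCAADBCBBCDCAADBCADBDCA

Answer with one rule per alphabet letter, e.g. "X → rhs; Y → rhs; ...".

  step 2 ⇒ step 3: DCAADBCBADBDCA ⇒ AD·B·DCA·DCA·AD·BC·B·BC·DCA·AD·BC·AD·B·DCA
    A ↦ DCA
    B ↦ BC
    C ↦ B
    D ↦ AD

A->DCA, B->BC, C->B, D->AD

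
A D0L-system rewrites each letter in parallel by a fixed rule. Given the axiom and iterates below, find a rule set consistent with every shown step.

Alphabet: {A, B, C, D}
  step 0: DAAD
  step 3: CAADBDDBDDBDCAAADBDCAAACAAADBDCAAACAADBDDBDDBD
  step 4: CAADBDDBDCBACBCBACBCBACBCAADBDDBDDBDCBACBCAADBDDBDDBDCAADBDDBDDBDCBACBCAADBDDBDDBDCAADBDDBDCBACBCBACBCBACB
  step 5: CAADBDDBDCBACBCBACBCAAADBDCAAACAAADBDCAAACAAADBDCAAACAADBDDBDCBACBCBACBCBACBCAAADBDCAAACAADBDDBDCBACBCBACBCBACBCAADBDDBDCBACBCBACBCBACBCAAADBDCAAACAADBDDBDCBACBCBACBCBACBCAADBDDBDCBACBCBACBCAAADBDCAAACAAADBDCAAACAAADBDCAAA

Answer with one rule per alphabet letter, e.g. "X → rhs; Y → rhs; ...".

A->DBD, B->A, C->CAA, D->CB

  step 4 ⇒ step 5: CAADBDDBDCBACBCBACBCBACBCAADBDDBDDBDCBACBCAADBDDBDDBDCAADBDDBDDBDCBACBCAADBDDBDDBDCAADBDDBDCBACBCBACBCBACB ⇒ CAA·DBD·DBD·CB·A·CB·CB·A·CB·CAA·A·DBD·CAA·A·CAA·A·DBD·CAA·A·CAA·A·DBD·CAA·A·CAA·DBD·DBD·CB·A·CB·CB·A·CB·CB·A·CB·CAA·A·DBD·CAA·A·CAA·DBD·DBD·CB·A·CB·CB·A·CB·CB·A·CB·CAA·DBD·DBD·CB·A·CB·CB·A·CB·CB·A·CB·CAA·A·DBD·CAA·A·CAA·DBD·DBD·CB·A·CB·CB·A·CB·CB·A·CB·CAA·DBD·DBD·CB·A·CB·CB·A·CB·CAA·A·DBD·CAA·A·CAA·A·DBD·CAA·A·CAA·A·DBD·CAA·A
    A ↦ DBD
    B ↦ A
    C ↦ CAA
    D ↦ CB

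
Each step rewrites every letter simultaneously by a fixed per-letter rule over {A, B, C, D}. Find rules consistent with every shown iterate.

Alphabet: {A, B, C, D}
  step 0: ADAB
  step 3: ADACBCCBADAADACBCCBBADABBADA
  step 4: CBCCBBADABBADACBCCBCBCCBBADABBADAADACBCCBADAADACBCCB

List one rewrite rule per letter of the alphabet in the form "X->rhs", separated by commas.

A->CB, B->ADA, C->B, D->C

  step 3 ⇒ step 4: ADACBCCBADAADACBCCBBADABBADA ⇒ CB·C·CB·B·ADA·B·B·ADA·CB·C·CB·CB·C·CB·B·ADA·B·B·ADA·ADA·CB·C·CB·ADA·ADA·CB·C·CB
    A ↦ CB
    B ↦ ADA
    C ↦ B
    D ↦ C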